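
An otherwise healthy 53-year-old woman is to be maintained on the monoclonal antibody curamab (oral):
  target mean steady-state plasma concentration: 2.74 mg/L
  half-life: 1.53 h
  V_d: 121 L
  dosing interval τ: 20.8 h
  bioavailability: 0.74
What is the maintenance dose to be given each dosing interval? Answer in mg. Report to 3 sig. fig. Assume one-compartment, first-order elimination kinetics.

4220 mg

k = ln2 / t½ = 0.693147 / 1.53 = 0.4530 h⁻¹
CL = k × Vd = 0.4530 × 121 = 54.81 L/h
At steady state, F × (Dose/τ) = Css × CL.
Dose = Css × CL × τ / F = 2.74 × 54.81 × 20.8 / 0.74 = 4221 mg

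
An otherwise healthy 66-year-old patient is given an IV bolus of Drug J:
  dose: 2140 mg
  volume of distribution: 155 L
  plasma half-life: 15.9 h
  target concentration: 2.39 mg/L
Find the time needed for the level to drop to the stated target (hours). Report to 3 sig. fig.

C₀ = Dose / Vd = 2140 / 155 = 13.81 mg/L
k = ln2 / t½ = 0.693147 / 15.9 = 0.04359 h⁻¹
t = ln(C₀ / C) / k = ln(13.81 / 2.39) / 0.04359
  = ln(5.778) / 0.04359 = 1.754 / 0.04359 = 40.24 h

40.2 h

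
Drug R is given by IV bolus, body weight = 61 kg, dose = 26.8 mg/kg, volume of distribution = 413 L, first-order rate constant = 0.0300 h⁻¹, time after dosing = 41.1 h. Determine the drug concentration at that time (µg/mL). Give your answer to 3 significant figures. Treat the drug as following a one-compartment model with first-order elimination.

1.15 µg/mL

Total dose = 26.8 × 61 = 1635 mg
C₀ = Dose / Vd = 1635 / 413 = 3.959 mg/L
C = C₀ · e^(−k·t) = 3.959 × e^(−0.03000 × 41.1)
  = 3.959 × 0.2914 = 1.154 mg/L
(1.154 mg/L = 1.154 µg/mL)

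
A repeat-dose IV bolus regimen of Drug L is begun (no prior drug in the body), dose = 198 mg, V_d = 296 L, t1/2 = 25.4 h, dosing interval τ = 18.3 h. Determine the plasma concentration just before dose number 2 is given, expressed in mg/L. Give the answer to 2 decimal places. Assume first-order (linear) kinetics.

C₀ per dose = Dose / Vd = 198 / 296 = 0.6689 mg/L
k = ln2 / t½ = 0.693147 / 25.4 = 0.02729 h⁻¹
Fraction remaining after one interval: r = e^(−kτ) = e^(−0.02729 × 18.3) = 0.6069
Before dose 2, 1 dose has been given (aged 1τ).
C_trough = C₀ × r = 0.6689 × 0.6069 = 0.4060 mg/L

0.41 mg/L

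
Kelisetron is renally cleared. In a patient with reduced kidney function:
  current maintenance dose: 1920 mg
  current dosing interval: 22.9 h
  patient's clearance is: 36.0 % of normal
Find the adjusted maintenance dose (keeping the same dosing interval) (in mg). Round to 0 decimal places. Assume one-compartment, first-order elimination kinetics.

To keep the same average steady-state level, dosing rate must scale with clearance.
CL ratio = 36.0 / 100 = 0.3600
New dose (same interval) = 1920 × 0.3600 = 691.2 mg

691 mg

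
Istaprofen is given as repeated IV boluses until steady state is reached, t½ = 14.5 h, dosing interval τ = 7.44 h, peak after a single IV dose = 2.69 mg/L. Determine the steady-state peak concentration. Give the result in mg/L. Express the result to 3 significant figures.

k = ln2 / t½ = 0.693147 / 14.5 = 0.04780 h⁻¹
e^(−kτ) = e^(−0.04780 × 7.44) = 0.7007
Accumulation ratio R = 1 / (1 − e^(−kτ)) = 1 / (1 − 0.7007) = 3.341
Steady-state peak = C₀ × R = 2.69 × 3.341 = 8.987 mg/L

8.99 mg/L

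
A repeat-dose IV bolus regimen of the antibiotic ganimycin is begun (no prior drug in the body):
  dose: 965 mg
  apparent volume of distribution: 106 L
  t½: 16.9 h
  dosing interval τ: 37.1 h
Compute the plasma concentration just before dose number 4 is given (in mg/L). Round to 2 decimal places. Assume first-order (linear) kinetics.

C₀ per dose = Dose / Vd = 965 / 106 = 9.104 mg/L
k = ln2 / t½ = 0.693147 / 16.9 = 0.04101 h⁻¹
Fraction remaining after one interval: r = e^(−kτ) = e^(−0.04101 × 37.1) = 0.2184
Before dose 4, 3 doses have been given (aged 1τ, 2τ, 3τ).
C_trough = C₀ × (r + r² + … + r^3) = C₀ × r(1−r^3)/(1−r)
        = 9.104 × 0.2184 × (1 − 0.01042) / (1 − 0.2184) = 2.517 mg/L

2.52 mg/L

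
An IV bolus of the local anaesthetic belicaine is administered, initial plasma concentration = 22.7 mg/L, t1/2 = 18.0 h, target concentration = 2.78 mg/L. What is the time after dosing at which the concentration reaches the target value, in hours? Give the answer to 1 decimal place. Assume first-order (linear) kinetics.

54.5 h

k = ln2 / t½ = 0.693147 / 18.0 = 0.03851 h⁻¹
t = ln(C₀ / C) / k = ln(22.70 / 2.78) / 0.03851
  = ln(8.165) / 0.03851 = 2.100 / 0.03851 = 54.53 h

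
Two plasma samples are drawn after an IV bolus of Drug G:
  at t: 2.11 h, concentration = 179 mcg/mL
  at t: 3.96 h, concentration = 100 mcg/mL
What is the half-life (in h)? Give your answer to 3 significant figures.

2.20 h

k = ln(C₁/C₂) / (t₂ − t₁) = ln(179/100) / (3.96 − 2.11)
  = 0.5822 / 1.850 = 0.3147 h⁻¹
t½ = ln2 / k = 0.693147 / 0.3147 = 2.203 h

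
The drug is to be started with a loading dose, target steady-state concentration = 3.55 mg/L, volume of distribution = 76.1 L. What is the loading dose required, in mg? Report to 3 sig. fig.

LD = Css × Vd = 3.55 × 76.1 = 270.2 mg

270 mg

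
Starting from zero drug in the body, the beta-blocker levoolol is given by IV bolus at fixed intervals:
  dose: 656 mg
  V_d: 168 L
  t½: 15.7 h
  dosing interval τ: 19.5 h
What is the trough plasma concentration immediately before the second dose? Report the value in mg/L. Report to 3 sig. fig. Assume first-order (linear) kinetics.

1.65 mg/L

C₀ per dose = Dose / Vd = 656 / 168 = 3.905 mg/L
k = ln2 / t½ = 0.693147 / 15.7 = 0.04415 h⁻¹
Fraction remaining after one interval: r = e^(−kτ) = e^(−0.04415 × 19.5) = 0.4228
Before dose 2, 1 dose has been given (aged 1τ).
C_trough = C₀ × r = 3.905 × 0.4228 = 1.651 mg/L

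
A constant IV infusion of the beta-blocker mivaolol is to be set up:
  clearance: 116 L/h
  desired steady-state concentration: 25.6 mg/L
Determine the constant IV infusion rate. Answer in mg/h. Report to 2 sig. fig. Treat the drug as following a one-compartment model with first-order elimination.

3000 mg/h

At steady state, infusion rate R₀ = Css × CL = 25.6 × 116.0 = 2970 mg/h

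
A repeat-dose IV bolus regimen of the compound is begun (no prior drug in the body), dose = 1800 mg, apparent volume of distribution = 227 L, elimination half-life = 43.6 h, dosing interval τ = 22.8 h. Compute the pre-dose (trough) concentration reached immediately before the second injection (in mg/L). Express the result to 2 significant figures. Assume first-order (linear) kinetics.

C₀ per dose = Dose / Vd = 1800 / 227 = 7.930 mg/L
k = ln2 / t½ = 0.693147 / 43.6 = 0.01590 h⁻¹
Fraction remaining after one interval: r = e^(−kτ) = e^(−0.01590 × 22.8) = 0.6959
Before dose 2, 1 dose has been given (aged 1τ).
C_trough = C₀ × r = 7.930 × 0.6959 = 5.518 mg/L

5.5 mg/L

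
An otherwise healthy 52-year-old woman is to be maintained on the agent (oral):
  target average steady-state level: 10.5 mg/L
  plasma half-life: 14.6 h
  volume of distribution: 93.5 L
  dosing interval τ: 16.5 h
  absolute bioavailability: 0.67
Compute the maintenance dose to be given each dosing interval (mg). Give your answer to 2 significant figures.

1100 mg

k = ln2 / t½ = 0.693147 / 14.6 = 0.04748 h⁻¹
CL = k × Vd = 0.04748 × 93.5 = 4.439 L/h
At steady state, F × (Dose/τ) = Css × CL.
Dose = Css × CL × τ / F = 10.5 × 4.439 × 16.5 / 0.67 = 1148 mg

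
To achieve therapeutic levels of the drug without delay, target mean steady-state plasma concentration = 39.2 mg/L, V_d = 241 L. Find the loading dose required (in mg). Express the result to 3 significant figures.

9450 mg

LD = Css × Vd = 39.2 × 241 = 9447 mg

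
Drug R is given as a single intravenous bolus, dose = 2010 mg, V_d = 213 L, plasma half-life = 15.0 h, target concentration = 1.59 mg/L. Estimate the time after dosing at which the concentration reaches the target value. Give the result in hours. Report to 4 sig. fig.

C₀ = Dose / Vd = 2010 / 213 = 9.437 mg/L
k = ln2 / t½ = 0.693147 / 15.0 = 0.04621 h⁻¹
t = ln(C₀ / C) / k = ln(9.437 / 1.59) / 0.04621
  = ln(5.935) / 0.04621 = 1.781 / 0.04621 = 38.54 h

38.54 h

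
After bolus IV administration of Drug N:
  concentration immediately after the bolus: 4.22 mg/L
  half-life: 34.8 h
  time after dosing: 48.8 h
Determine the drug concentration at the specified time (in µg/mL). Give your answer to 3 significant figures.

1.60 µg/mL

k = ln2 / t½ = 0.693147 / 34.8 = 0.01992 h⁻¹
C = C₀ · e^(−k·t) = 4.220 × e^(−0.01992 × 48.8)
  = 4.220 × 0.3783 = 1.596 mg/L
(1.596 mg/L = 1.596 µg/mL)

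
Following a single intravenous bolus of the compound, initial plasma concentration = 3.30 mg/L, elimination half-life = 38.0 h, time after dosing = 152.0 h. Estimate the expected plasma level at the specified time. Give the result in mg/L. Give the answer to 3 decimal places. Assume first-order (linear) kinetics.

k = ln2 / t½ = 0.693147 / 38.0 = 0.01824 h⁻¹
t / t½ = 152.0 / 38.0 = 4 half-lives
C = C₀ × (1/2)^4 = 3.300 × 0.06250 = 0.2063 mg/L

0.206 mg/L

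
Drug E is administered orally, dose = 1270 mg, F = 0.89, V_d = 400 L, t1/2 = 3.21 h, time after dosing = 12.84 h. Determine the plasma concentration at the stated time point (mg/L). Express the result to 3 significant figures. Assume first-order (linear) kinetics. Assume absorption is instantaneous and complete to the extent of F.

0.177 mg/L

Amount reaching circulation = F × Dose = 0.89 × 1270 = 1130 mg
C₀ = F·Dose / Vd = 1130 / 400 = 2.825 mg/L
k = ln2 / t½ = 0.693147 / 3.21 = 0.2159 h⁻¹
t / t½ = 12.84 / 3.21 = 4 half-lives
C = C₀ × (1/2)^4 = 2.825 × 0.06250 = 0.1766 mg/L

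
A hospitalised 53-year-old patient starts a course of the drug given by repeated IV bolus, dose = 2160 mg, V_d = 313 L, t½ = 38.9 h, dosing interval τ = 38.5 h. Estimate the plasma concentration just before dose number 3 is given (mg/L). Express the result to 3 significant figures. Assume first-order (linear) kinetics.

C₀ per dose = Dose / Vd = 2160 / 313 = 6.901 mg/L
k = ln2 / t½ = 0.693147 / 38.9 = 0.01782 h⁻¹
Fraction remaining after one interval: r = e^(−kτ) = e^(−0.01782 × 38.5) = 0.5036
Before dose 3, 2 doses have been given (aged 1τ, 2τ).
C_trough = C₀ × (r + r²) = 6.901 × (0.5036 + 0.2536) = 5.225 mg/L

5.23 mg/L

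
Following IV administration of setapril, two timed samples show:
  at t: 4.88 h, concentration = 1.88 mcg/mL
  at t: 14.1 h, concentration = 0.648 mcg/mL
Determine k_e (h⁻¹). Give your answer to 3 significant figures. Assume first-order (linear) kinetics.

0.116 h⁻¹

k = ln(C₁/C₂) / (t₂ − t₁) = ln(1.88/0.648) / (14.1 − 4.88)
  = 1.065 / 9.220 = 0.1155 h⁻¹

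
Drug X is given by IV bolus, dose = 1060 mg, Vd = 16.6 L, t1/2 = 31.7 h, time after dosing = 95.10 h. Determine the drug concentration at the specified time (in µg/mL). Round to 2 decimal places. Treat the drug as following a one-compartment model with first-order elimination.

7.98 µg/mL

C₀ = Dose / Vd = 1060 / 16.6 = 63.86 mg/L
k = ln2 / t½ = 0.693147 / 31.7 = 0.02187 h⁻¹
t / t½ = 95.10 / 31.7 = 3 half-lives
C = C₀ × (1/2)^3 = 63.86 × 0.1250 = 7.983 mg/L
(7.983 mg/L = 7.983 µg/mL)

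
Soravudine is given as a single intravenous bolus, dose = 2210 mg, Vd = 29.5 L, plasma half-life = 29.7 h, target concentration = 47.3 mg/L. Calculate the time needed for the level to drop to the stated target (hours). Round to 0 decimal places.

20 h

C₀ = Dose / Vd = 2210 / 29.5 = 74.92 mg/L
k = ln2 / t½ = 0.693147 / 29.7 = 0.02334 h⁻¹
t = ln(C₀ / C) / k = ln(74.92 / 47.3) / 0.02334
  = ln(1.584) / 0.02334 = 0.4600 / 0.02334 = 19.71 h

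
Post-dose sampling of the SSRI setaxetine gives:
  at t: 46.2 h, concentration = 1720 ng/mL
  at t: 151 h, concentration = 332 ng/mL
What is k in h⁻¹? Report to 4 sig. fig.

k = ln(C₁/C₂) / (t₂ − t₁) = ln(1720/332) / (151 − 46.2)
  = 1.645 / 104.8 = 0.01570 h⁻¹

0.01570 h⁻¹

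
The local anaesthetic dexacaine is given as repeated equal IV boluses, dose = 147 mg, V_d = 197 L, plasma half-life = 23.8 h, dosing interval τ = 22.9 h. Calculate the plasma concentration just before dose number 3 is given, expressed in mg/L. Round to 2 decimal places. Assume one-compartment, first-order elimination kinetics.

C₀ per dose = Dose / Vd = 147 / 197 = 0.7462 mg/L
k = ln2 / t½ = 0.693147 / 23.8 = 0.02912 h⁻¹
Fraction remaining after one interval: r = e^(−kτ) = e^(−0.02912 × 22.9) = 0.5133
Before dose 3, 2 doses have been given (aged 1τ, 2τ).
C_trough = C₀ × (r + r²) = 0.7462 × (0.5133 + 0.2635) = 0.5796 mg/L

0.58 mg/L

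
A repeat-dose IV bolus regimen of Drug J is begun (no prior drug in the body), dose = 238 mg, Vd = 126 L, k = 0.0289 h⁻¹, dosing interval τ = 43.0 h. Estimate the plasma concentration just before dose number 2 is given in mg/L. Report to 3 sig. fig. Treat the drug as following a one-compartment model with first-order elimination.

0.545 mg/L

C₀ per dose = Dose / Vd = 238 / 126 = 1.889 mg/L
Fraction remaining after one interval: r = e^(−kτ) = e^(−0.02890 × 43.0) = 0.2886
Before dose 2, 1 dose has been given (aged 1τ).
C_trough = C₀ × r = 1.889 × 0.2886 = 0.5452 mg/L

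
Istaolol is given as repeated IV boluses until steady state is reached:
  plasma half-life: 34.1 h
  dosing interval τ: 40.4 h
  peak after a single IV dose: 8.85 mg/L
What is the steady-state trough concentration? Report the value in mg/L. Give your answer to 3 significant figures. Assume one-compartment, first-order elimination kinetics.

k = ln2 / t½ = 0.693147 / 34.1 = 0.02033 h⁻¹
e^(−kτ) = e^(−0.02033 × 40.4) = 0.4398
Accumulation ratio R = 1 / (1 − e^(−kτ)) = 1 / (1 − 0.4398) = 1.785
Steady-state trough = C₀ × R × e^(−kτ) = 8.85 × 1.785 × 0.4398 = 6.948 mg/L

6.95 mg/L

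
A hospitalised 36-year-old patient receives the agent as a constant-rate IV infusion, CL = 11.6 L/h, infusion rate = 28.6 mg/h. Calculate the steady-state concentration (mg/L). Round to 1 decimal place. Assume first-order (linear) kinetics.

At steady state Css = R₀ / CL = 28.6 / 11.60 = 2.466 mg/L

2.5 mg/L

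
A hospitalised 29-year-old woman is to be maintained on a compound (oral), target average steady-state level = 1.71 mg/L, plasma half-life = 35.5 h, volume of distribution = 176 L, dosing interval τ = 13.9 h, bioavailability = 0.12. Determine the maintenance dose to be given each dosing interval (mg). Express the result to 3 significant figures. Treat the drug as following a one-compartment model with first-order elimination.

681 mg

k = ln2 / t½ = 0.693147 / 35.5 = 0.01953 h⁻¹
CL = k × Vd = 0.01953 × 176 = 3.437 L/h
At steady state, F × (Dose/τ) = Css × CL.
Dose = Css × CL × τ / F = 1.71 × 3.437 × 13.9 / 0.12 = 680.8 mg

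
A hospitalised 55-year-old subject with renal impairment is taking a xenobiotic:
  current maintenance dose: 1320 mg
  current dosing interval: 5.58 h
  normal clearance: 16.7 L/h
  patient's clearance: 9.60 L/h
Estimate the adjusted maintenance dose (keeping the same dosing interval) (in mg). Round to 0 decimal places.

To keep the same average steady-state level, dosing rate must scale with clearance.
CL ratio = 9.60 / 16.7 = 0.5749
New dose (same interval) = 1320 × 0.5749 = 758.9 mg

759 mg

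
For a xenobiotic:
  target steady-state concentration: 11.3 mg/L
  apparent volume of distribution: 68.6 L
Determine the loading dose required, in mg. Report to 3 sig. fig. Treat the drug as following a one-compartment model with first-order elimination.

LD = Css × Vd = 11.3 × 68.6 = 775.2 mg

775 mg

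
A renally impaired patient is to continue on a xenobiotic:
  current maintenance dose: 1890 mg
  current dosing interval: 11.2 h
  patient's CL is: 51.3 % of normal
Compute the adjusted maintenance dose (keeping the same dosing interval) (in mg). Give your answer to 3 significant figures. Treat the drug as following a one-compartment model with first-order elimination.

To keep the same average steady-state level, dosing rate must scale with clearance.
CL ratio = 51.3 / 100 = 0.5130
New dose (same interval) = 1890 × 0.5130 = 969.6 mg

970 mg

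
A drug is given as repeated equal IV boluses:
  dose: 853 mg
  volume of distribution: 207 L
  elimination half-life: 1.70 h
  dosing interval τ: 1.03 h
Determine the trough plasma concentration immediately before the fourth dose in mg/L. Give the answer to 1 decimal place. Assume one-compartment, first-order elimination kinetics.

C₀ per dose = Dose / Vd = 853 / 207 = 4.121 mg/L
k = ln2 / t½ = 0.693147 / 1.70 = 0.4077 h⁻¹
Fraction remaining after one interval: r = e^(−kτ) = e^(−0.4077 × 1.03) = 0.6571
Before dose 4, 3 doses have been given (aged 1τ, 2τ, 3τ).
C_trough = C₀ × (r + r² + … + r^3) = C₀ × r(1−r^3)/(1−r)
        = 4.121 × 0.6571 × (1 − 0.2837) / (1 − 0.6571) = 5.657 mg/L

5.7 mg/L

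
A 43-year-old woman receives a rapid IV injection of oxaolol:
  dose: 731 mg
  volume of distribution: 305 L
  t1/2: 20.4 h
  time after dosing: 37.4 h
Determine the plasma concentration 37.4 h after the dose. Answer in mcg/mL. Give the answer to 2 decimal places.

0.67 mcg/mL

C₀ = Dose / Vd = 731.0 / 305 = 2.397 mg/L
k = ln2 / t½ = 0.693147 / 20.4 = 0.03398 h⁻¹
C = C₀ · e^(−k·t) = 2.397 × e^(−0.03398 × 37.4)
  = 2.397 × 0.2806 = 0.6726 mg/L
(0.6726 mg/L = 0.6726 mcg/mL)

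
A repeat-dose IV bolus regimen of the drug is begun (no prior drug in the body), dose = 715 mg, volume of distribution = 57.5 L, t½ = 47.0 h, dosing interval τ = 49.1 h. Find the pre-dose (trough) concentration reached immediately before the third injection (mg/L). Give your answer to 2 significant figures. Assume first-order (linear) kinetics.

C₀ per dose = Dose / Vd = 715 / 57.5 = 12.43 mg/L
k = ln2 / t½ = 0.693147 / 47.0 = 0.01475 h⁻¹
Fraction remaining after one interval: r = e^(−kτ) = e^(−0.01475 × 49.1) = 0.4847
Before dose 3, 2 doses have been given (aged 1τ, 2τ).
C_trough = C₀ × (r + r²) = 12.43 × (0.4847 + 0.2349) = 8.945 mg/L

8.9 mg/L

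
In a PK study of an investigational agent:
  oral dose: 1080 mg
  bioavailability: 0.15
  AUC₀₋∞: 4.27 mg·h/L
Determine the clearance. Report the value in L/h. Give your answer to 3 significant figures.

37.9 L/h

CL = F·Dose / AUC = 0.15 × 1080 / 4.27 = 37.94 L/h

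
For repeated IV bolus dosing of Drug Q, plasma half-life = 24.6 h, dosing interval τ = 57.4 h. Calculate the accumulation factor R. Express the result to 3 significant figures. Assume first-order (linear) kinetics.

1.25

k = ln2 / t½ = 0.693147 / 24.6 = 0.02818 h⁻¹
e^(−kτ) = e^(−0.02818 × 57.4) = 0.1984
Accumulation ratio R = 1 / (1 − e^(−kτ)) = 1 / (1 − 0.1984) = 1.248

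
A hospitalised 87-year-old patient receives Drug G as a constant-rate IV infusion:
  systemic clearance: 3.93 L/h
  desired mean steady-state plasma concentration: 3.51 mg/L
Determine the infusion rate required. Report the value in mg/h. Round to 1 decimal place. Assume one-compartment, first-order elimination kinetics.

At steady state, infusion rate R₀ = Css × CL = 3.51 × 3.930 = 13.79 mg/h

13.8 mg/h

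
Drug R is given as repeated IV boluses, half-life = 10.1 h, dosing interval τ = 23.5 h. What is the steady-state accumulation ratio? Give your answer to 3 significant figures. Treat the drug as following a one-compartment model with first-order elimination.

1.25

k = ln2 / t½ = 0.693147 / 10.1 = 0.06863 h⁻¹
e^(−kτ) = e^(−0.06863 × 23.5) = 0.1993
Accumulation ratio R = 1 / (1 − e^(−kτ)) = 1 / (1 − 0.1993) = 1.249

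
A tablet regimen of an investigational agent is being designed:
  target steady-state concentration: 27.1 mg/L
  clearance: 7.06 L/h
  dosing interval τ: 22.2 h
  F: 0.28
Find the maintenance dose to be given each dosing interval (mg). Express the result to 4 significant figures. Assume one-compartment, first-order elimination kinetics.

At steady state, F × (Dose/τ) = Css × CL.
Dose = Css × CL × τ / F = 27.1 × 7.060 × 22.2 / 0.28 = 15170 mg

15170 mg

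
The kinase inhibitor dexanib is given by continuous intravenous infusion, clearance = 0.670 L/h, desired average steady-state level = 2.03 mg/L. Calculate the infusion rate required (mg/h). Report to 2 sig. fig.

1.4 mg/h

At steady state, infusion rate R₀ = Css × CL = 2.03 × 0.6700 = 1.360 mg/h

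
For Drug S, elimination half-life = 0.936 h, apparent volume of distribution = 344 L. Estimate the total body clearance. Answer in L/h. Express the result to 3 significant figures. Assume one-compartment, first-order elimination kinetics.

255 L/h

k = ln2 / t½ = 0.693147 / 0.936 = 0.7405 h⁻¹
CL = k × Vd = 0.7405 × 344 = 254.7 L/h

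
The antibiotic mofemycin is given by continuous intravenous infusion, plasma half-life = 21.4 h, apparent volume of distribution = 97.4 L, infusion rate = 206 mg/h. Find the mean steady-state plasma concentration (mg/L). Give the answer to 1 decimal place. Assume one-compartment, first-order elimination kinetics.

k = ln2 / t½ = 0.693147 / 21.4 = 0.03239 h⁻¹
CL = k × Vd = 0.03239 × 97.4 = 3.155 L/h
At steady state Css = R₀ / CL = 206 / 3.155 = 65.29 mg/L

65.3 mg/L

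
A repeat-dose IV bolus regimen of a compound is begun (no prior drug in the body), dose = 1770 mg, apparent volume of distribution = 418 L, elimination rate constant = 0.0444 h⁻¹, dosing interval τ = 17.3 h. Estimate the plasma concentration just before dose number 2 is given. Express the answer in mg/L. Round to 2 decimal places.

C₀ per dose = Dose / Vd = 1770 / 418 = 4.234 mg/L
Fraction remaining after one interval: r = e^(−kτ) = e^(−0.04440 × 17.3) = 0.4639
Before dose 2, 1 dose has been given (aged 1τ).
C_trough = C₀ × r = 4.234 × 0.4639 = 1.964 mg/L

1.96 mg/L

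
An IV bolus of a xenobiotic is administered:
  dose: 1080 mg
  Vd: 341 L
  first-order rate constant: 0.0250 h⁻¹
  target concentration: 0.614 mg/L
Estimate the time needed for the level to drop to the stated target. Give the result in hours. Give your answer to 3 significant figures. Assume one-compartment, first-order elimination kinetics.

65.6 h

C₀ = Dose / Vd = 1080 / 341 = 3.167 mg/L
t = ln(C₀ / C) / k = ln(3.167 / 0.614) / 0.02500
  = ln(5.158) / 0.02500 = 1.641 / 0.02500 = 65.64 h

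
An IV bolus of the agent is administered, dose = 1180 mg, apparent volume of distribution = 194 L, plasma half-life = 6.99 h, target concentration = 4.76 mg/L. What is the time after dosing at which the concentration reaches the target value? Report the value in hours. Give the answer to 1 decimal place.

2.5 h

C₀ = Dose / Vd = 1180 / 194 = 6.082 mg/L
k = ln2 / t½ = 0.693147 / 6.99 = 0.09916 h⁻¹
t = ln(C₀ / C) / k = ln(6.082 / 4.76) / 0.09916
  = ln(1.278) / 0.09916 = 0.2453 / 0.09916 = 2.474 h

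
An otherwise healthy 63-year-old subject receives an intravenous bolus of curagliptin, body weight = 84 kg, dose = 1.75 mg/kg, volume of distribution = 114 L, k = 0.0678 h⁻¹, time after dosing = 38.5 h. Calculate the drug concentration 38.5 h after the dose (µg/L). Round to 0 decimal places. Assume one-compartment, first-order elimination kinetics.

Total dose = 1.75 × 84 = 147.0 mg
C₀ = Dose / Vd = 147.0 / 114 = 1.289 mg/L
C = C₀ · e^(−k·t) = 1.289 × e^(−0.06780 × 38.5)
  = 1.289 × 0.07351 = 0.09475 mg/L
Convert: 0.09475 mg/L × 1000 = 94.75 µg/L

95 µg/L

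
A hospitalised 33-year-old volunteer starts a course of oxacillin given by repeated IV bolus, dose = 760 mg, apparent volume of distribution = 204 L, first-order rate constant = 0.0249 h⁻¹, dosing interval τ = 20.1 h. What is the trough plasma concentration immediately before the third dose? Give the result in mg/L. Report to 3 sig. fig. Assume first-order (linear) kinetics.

3.63 mg/L

C₀ per dose = Dose / Vd = 760 / 204 = 3.725 mg/L
Fraction remaining after one interval: r = e^(−kτ) = e^(−0.02490 × 20.1) = 0.6062
Before dose 3, 2 doses have been given (aged 1τ, 2τ).
C_trough = C₀ × (r + r²) = 3.725 × (0.6062 + 0.3675) = 3.627 mg/L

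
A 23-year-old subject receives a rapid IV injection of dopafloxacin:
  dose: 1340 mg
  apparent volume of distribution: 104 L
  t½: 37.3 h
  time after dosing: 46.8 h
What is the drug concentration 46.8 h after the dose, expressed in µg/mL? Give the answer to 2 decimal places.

C₀ = Dose / Vd = 1340 / 104 = 12.88 mg/L
k = ln2 / t½ = 0.693147 / 37.3 = 0.01858 h⁻¹
C = C₀ · e^(−k·t) = 12.88 × e^(−0.01858 × 46.8)
  = 12.88 × 0.4191 = 5.398 mg/L
(5.398 mg/L = 5.398 µg/mL)

5.40 µg/mL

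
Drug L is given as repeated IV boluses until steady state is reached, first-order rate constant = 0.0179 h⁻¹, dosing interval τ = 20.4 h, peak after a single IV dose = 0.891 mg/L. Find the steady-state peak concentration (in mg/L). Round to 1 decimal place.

e^(−kτ) = e^(−0.01790 × 20.4) = 0.6941
Accumulation ratio R = 1 / (1 − e^(−kτ)) = 1 / (1 − 0.6941) = 3.269
Steady-state peak = C₀ × R = 0.891 × 3.269 = 2.913 mg/L

2.9 mg/L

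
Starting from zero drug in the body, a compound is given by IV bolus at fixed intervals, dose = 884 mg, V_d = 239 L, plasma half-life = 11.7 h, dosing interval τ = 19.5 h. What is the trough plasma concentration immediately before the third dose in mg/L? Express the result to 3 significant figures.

C₀ per dose = Dose / Vd = 884 / 239 = 3.699 mg/L
k = ln2 / t½ = 0.693147 / 11.7 = 0.05924 h⁻¹
Fraction remaining after one interval: r = e^(−kτ) = e^(−0.05924 × 19.5) = 0.3150
Before dose 3, 2 doses have been given (aged 1τ, 2τ).
C_trough = C₀ × (r + r²) = 3.699 × (0.3150 + 0.09923) = 1.532 mg/L

1.53 mg/L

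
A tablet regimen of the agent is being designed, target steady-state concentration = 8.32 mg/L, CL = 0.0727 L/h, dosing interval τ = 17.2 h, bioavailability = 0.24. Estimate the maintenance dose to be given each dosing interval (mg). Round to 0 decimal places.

At steady state, F × (Dose/τ) = Css × CL.
Dose = Css × CL × τ / F = 8.32 × 0.07270 × 17.2 / 0.24 = 43.35 mg

43 mg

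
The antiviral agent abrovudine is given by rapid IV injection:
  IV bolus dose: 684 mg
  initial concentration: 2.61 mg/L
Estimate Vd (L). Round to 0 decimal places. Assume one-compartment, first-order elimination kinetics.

Vd = Dose / C₀ = 684.0 / 2.61 = 262.1 L

262 L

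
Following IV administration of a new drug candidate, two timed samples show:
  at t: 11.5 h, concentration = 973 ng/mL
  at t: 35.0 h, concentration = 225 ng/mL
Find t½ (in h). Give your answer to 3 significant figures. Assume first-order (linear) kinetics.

11.1 h

k = ln(C₁/C₂) / (t₂ − t₁) = ln(973/225) / (35.0 − 11.5)
  = 1.464 / 23.50 = 0.06230 h⁻¹
t½ = ln2 / k = 0.693147 / 0.06230 = 11.13 h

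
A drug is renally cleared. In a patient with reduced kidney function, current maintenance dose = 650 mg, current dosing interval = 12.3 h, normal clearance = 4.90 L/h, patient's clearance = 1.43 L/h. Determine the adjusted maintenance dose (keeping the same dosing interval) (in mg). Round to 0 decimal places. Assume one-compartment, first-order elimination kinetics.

To keep the same average steady-state level, dosing rate must scale with clearance.
CL ratio = 1.43 / 4.90 = 0.2918
New dose (same interval) = 650 × 0.2918 = 189.7 mg

190 mg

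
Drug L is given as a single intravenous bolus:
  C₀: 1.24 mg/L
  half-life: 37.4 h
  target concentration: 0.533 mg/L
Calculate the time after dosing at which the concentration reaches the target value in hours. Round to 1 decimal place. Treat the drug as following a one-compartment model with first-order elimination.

k = ln2 / t½ = 0.693147 / 37.4 = 0.01853 h⁻¹
t = ln(C₀ / C) / k = ln(1.240 / 0.533) / 0.01853
  = ln(2.326) / 0.01853 = 0.8442 / 0.01853 = 45.56 h

45.6 h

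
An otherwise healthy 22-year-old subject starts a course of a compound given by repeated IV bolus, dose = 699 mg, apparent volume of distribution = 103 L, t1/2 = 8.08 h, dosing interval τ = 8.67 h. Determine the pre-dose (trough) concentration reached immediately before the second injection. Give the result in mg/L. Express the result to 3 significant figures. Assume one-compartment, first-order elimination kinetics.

3.23 mg/L

C₀ per dose = Dose / Vd = 699 / 103 = 6.786 mg/L
k = ln2 / t½ = 0.693147 / 8.08 = 0.08579 h⁻¹
Fraction remaining after one interval: r = e^(−kτ) = e^(−0.08579 × 8.67) = 0.4753
Before dose 2, 1 dose has been given (aged 1τ).
C_trough = C₀ × r = 6.786 × 0.4753 = 3.225 mg/L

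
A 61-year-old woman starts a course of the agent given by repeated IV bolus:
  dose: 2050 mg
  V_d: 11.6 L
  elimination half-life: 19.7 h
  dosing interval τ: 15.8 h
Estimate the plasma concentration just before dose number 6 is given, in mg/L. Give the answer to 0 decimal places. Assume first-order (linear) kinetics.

223 mg/L

C₀ per dose = Dose / Vd = 2050 / 11.6 = 176.7 mg/L
k = ln2 / t½ = 0.693147 / 19.7 = 0.03519 h⁻¹
Fraction remaining after one interval: r = e^(−kτ) = e^(−0.03519 × 15.8) = 0.5735
Before dose 6, 5 doses have been given (aged 1τ, 2τ, 3τ, 4τ, 5τ).
C_trough = C₀ × (r + r² + … + r^5) = C₀ × r(1−r^5)/(1−r)
        = 176.7 × 0.5735 × (1 − 0.06204) / (1 − 0.5735) = 222.9 mg/L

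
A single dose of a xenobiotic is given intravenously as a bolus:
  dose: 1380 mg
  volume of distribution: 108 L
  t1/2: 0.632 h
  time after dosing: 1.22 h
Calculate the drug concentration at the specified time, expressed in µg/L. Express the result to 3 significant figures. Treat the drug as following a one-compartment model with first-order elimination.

C₀ = Dose / Vd = 1380 / 108 = 12.78 mg/L
k = ln2 / t½ = 0.693147 / 0.632 = 1.097 h⁻¹
C = C₀ · e^(−k·t) = 12.78 × e^(−1.097 × 1.22)
  = 12.78 × 0.2623 = 3.352 mg/L
Convert: 3.352 mg/L × 1000 = 3352 µg/L

3350 µg/L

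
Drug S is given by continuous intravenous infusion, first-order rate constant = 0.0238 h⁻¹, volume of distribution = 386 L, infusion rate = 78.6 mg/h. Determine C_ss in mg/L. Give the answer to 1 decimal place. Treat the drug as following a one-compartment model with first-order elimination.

CL = k × Vd = 0.02380 × 386 = 9.187 L/h
At steady state Css = R₀ / CL = 78.6 / 9.187 = 8.556 mg/L

8.6 mg/L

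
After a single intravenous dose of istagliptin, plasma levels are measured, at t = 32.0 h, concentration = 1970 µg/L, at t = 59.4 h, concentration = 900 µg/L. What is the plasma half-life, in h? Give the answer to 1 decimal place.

24.2 h

k = ln(C₁/C₂) / (t₂ − t₁) = ln(1970/900) / (59.4 − 32.0)
  = 0.7834 / 27.40 = 0.02859 h⁻¹
t½ = ln2 / k = 0.693147 / 0.02859 = 24.24 h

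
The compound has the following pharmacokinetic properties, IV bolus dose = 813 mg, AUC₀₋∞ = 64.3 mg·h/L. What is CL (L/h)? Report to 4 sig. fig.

12.64 L/h

CL = Dose / AUC = 813 / 64.3 = 12.64 L/h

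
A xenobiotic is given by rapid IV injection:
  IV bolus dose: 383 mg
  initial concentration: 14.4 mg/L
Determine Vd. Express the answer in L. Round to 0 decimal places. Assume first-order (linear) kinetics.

Vd = Dose / C₀ = 383.0 / 14.4 = 26.60 L

27 L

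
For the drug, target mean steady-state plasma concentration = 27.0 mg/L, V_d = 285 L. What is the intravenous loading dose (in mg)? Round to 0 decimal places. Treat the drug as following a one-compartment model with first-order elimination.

7695 mg

LD = Css × Vd = 27.0 × 285 = 7695 mg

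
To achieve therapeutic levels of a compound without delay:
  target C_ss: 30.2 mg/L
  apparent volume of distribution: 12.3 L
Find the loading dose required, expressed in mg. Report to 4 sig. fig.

371.5 mg

LD = Css × Vd = 30.2 × 12.3 = 371.5 mg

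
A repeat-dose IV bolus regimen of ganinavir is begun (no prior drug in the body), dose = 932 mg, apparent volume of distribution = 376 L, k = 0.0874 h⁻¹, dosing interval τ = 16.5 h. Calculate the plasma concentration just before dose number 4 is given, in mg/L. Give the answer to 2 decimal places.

0.76 mg/L

C₀ per dose = Dose / Vd = 932 / 376 = 2.479 mg/L
Fraction remaining after one interval: r = e^(−kτ) = e^(−0.08740 × 16.5) = 0.2364
Before dose 4, 3 doses have been given (aged 1τ, 2τ, 3τ).
C_trough = C₀ × (r + r² + … + r^3) = C₀ × r(1−r^3)/(1−r)
        = 2.479 × 0.2364 × (1 − 0.01321) / (1 − 0.2364) = 0.7573 mg/L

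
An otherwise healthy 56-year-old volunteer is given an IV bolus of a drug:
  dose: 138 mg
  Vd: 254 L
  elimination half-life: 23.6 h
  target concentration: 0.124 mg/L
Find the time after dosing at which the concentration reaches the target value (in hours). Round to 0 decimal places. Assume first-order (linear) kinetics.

C₀ = Dose / Vd = 138.0 / 254 = 0.5433 mg/L
k = ln2 / t½ = 0.693147 / 23.6 = 0.02937 h⁻¹
t = ln(C₀ / C) / k = ln(0.5433 / 0.124) / 0.02937
  = ln(4.381) / 0.02937 = 1.477 / 0.02937 = 50.29 h

50 h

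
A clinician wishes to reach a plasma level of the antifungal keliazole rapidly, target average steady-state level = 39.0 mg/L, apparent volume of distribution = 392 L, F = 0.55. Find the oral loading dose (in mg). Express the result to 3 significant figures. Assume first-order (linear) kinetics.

LD = Css × Vd / F = 39.0 × 392 / 0.55 = 27800 mg

27800 mg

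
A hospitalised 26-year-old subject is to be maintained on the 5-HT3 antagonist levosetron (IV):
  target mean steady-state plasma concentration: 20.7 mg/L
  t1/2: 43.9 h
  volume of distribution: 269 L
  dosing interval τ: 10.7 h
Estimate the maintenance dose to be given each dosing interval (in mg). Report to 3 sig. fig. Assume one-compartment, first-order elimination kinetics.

k = ln2 / t½ = 0.693147 / 43.9 = 0.01579 h⁻¹
CL = k × Vd = 0.01579 × 269 = 4.248 L/h
At steady state, Dose/τ = Css × CL.
Dose = Css × CL × τ = 20.7 × 4.248 × 10.7 = 940.9 mg

941 mg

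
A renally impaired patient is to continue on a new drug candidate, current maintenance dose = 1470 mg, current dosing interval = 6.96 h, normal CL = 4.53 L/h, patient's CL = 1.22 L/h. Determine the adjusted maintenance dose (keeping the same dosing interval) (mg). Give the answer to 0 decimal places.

To keep the same average steady-state level, dosing rate must scale with clearance.
CL ratio = 1.22 / 4.53 = 0.2693
New dose (same interval) = 1470 × 0.2693 = 395.9 mg

396 mg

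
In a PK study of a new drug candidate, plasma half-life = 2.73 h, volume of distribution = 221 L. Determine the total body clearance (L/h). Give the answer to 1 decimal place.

k = ln2 / t½ = 0.693147 / 2.73 = 0.2539 h⁻¹
CL = k × Vd = 0.2539 × 221 = 56.11 L/h

56.1 L/h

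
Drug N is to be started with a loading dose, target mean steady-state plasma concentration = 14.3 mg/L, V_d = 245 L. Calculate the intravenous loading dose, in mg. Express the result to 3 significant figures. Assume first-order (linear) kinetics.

LD = Css × Vd = 14.3 × 245 = 3504 mg

3500 mg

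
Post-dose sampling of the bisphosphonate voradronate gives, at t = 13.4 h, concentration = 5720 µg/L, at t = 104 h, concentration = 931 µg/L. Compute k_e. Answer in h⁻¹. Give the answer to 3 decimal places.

k = ln(C₁/C₂) / (t₂ − t₁) = ln(5720/931) / (104 − 13.4)
  = 1.815 / 90.60 = 0.02003 h⁻¹

0.020 h⁻¹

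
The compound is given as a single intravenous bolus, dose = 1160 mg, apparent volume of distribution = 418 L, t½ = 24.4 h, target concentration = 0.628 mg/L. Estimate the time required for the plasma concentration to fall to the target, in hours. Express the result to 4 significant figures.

C₀ = Dose / Vd = 1160 / 418 = 2.775 mg/L
k = ln2 / t½ = 0.693147 / 24.4 = 0.02841 h⁻¹
t = ln(C₀ / C) / k = ln(2.775 / 0.628) / 0.02841
  = ln(4.419) / 0.02841 = 1.486 / 0.02841 = 52.31 h

52.31 h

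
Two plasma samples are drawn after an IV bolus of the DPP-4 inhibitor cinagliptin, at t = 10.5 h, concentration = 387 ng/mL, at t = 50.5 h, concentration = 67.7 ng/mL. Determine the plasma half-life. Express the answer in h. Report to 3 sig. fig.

15.9 h

k = ln(C₁/C₂) / (t₂ − t₁) = ln(387/67.7) / (50.5 − 10.5)
  = 1.743 / 40.00 = 0.04358 h⁻¹
t½ = ln2 / k = 0.693147 / 0.04358 = 15.91 h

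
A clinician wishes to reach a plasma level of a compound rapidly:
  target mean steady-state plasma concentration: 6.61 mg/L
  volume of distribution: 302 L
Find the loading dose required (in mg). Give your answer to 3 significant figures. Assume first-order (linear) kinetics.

2000 mg

LD = Css × Vd = 6.61 × 302 = 1996 mg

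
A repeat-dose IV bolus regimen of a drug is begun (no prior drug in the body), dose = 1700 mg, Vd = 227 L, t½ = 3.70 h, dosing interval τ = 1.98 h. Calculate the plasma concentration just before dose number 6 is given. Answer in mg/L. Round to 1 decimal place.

14.1 mg/L

C₀ per dose = Dose / Vd = 1700 / 227 = 7.489 mg/L
k = ln2 / t½ = 0.693147 / 3.70 = 0.1873 h⁻¹
Fraction remaining after one interval: r = e^(−kτ) = e^(−0.1873 × 1.98) = 0.6901
Before dose 6, 5 doses have been given (aged 1τ, 2τ, 3τ, 4τ, 5τ).
C_trough = C₀ × (r + r² + … + r^5) = C₀ × r(1−r^5)/(1−r)
        = 7.489 × 0.6901 × (1 − 0.1565) / (1 − 0.6901) = 14.07 mg/L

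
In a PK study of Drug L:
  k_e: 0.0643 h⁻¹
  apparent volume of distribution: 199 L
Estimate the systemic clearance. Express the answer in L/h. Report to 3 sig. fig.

CL = k × Vd = 0.0643 × 199 = 12.80 L/h

12.8 L/h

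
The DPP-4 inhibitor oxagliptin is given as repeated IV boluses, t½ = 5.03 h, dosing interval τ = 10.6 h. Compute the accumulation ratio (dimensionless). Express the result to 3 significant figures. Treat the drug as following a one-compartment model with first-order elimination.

k = ln2 / t½ = 0.693147 / 5.03 = 0.1378 h⁻¹
e^(−kτ) = e^(−0.1378 × 10.6) = 0.2321
Accumulation ratio R = 1 / (1 − e^(−kτ)) = 1 / (1 − 0.2321) = 1.302

1.30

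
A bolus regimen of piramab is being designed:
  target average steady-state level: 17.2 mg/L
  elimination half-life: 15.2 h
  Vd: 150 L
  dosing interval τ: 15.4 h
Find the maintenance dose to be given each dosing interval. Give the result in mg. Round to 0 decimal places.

1812 mg

k = ln2 / t½ = 0.693147 / 15.2 = 0.04560 h⁻¹
CL = k × Vd = 0.04560 × 150 = 6.840 L/h
At steady state, Dose/τ = Css × CL.
Dose = Css × CL × τ = 17.2 × 6.840 × 15.4 = 1812 mg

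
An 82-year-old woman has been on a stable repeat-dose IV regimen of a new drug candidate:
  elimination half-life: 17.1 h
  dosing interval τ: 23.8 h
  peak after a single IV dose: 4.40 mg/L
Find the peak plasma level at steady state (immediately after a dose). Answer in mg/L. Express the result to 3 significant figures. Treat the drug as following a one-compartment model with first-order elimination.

7.11 mg/L

k = ln2 / t½ = 0.693147 / 17.1 = 0.04053 h⁻¹
e^(−kτ) = e^(−0.04053 × 23.8) = 0.3811
Accumulation ratio R = 1 / (1 − e^(−kτ)) = 1 / (1 − 0.3811) = 1.616
Steady-state peak = C₀ × R = 4.40 × 1.616 = 7.110 mg/L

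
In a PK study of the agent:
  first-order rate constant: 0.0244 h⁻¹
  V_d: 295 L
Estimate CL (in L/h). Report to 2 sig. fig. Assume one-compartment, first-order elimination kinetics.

7.2 L/h

CL = k × Vd = 0.0244 × 295 = 7.198 L/h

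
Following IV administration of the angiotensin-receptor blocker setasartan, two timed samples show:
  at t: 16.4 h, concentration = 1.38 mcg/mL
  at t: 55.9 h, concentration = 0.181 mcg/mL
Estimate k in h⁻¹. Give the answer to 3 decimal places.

k = ln(C₁/C₂) / (t₂ − t₁) = ln(1.38/0.181) / (55.9 − 16.4)
  = 2.031 / 39.50 = 0.05142 h⁻¹

0.051 h⁻¹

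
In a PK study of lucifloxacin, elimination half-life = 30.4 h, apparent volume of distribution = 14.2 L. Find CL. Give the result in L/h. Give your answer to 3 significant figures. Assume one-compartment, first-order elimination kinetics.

k = ln2 / t½ = 0.693147 / 30.4 = 0.02280 h⁻¹
CL = k × Vd = 0.02280 × 14.2 = 0.3238 L/h

0.324 L/h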